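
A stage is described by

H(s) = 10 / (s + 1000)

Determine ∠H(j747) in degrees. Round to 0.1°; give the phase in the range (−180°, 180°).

At s = jω = j747:
pole (s+1000): 1000 + j747 → |·| = √(1000²+747²) = √1558009 ≈ 1248.2, ∠ = arctan(747/1000) ≈ 36.76°
∠H = 0.00° − 36.76° = -36.76°

-36.8°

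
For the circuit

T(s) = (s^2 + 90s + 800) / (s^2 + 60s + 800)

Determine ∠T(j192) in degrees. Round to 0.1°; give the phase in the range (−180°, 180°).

Substitute s = j192:
Numerator: (j192)^2 + 90(j192) + 800 = -36064 + j17280
Denominator: (j192)^2 + 60(j192) + 800 = -36064 + j11520
|N| = √(36064² + 17280²) ≈ 39990, ∠N ≈ 154.40°
|D| = √(36064² + 11520²) ≈ 37859, ∠D ≈ 162.28°
∠T = 154.40° − 162.28° = -7.88°

-7.9°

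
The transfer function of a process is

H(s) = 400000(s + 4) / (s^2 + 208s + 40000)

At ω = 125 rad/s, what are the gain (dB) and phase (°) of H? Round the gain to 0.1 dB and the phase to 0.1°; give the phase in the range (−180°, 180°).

At s = jω = j125:
zero (s+4): 4 + j125 → |·| = √(4²+125²) = √15641 ≈ 125.06, ∠ = arctan(125/4) ≈ 88.17°
quadratic: (j125)² + 208·j125 + 40000 = 24375 + j26000 → |·| ≈ 35639, ∠ ≈ 46.85°
|H| = 400000 · 125.06 / 35639 ≈ 1403.6
Gain = 20 log₁₀(1403.6) ≈ 62.94 dB
∠H = 88.17° − 46.85° = 41.32°

62.9 dB, 41.3°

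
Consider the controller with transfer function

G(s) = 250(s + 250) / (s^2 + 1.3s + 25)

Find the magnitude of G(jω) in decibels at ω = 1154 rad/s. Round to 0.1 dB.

At s = jω = j1154:
zero (s+250): 250 + j1154 → |·| = √(250²+1154²) = √1394216 ≈ 1180.8, ∠ = arctan(1154/250) ≈ 77.78°
quadratic: (j1154)² + 1.3·j1154 + 25 = -1331691 + j1500.2 → |·| ≈ 1.3317e+06, ∠ ≈ 179.94°
|G| = 250 · 1180.8 / 1.3317e+06 ≈ 0.22167
Gain = 20 log₁₀(0.22167) ≈ -13.09 dB

-13.1 dB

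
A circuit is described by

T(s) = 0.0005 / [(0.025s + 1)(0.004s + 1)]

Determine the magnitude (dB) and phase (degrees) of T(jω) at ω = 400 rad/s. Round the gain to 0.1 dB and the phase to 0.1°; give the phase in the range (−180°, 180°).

-91.6 dB, -142.3°

At ω = 400 rad/s:
pole (1 + j400·0.025) = 1 + j10 → |·| ≈ 10.05, ∠ ≈ 84.29°
pole (1 + j400·0.004) = 1 + j1.6 → |·| ≈ 1.8868, ∠ ≈ 57.99°
|T| = 0.0005 · 1 / (10.05 · 1.8868) ≈ 2.6368e-05
Gain = 20 log₁₀(2.6368e-05) ≈ -91.58 dB
∠T = (0°) − (84.29° + 57.99°) = -142.28°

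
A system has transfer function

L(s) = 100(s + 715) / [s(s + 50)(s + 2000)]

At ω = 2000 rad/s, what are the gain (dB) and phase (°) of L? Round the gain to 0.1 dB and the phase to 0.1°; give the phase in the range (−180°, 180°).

At s = jω = j2000:
zero (s+715): 715 + j2000 → |·| = √(715²+2000²) = √4511225 ≈ 2124, ∠ = arctan(2000/715) ≈ 70.33°
pole (s+50): 50 + j2000 → |·| = √(50²+2000²) = √4002500 ≈ 2000.6, ∠ = arctan(2000/50) ≈ 88.57°
pole (s+2000): 2000 + j2000 → |·| = √(2000²+2000²) = √8000000 ≈ 2828.4, ∠ = arctan(2000/2000) ≈ 45.00°
pole at origin: |s| = 2000, ∠ = 90.00° (in denominator)
|L| = 100 · 2124 / 1.1317e+10 ≈ 1.8768e-05
Gain = 20 log₁₀(1.8768e-05) ≈ -94.53 dB
∠L = 70.33° − 223.57° = -153.24°

-94.5 dB, -153.2°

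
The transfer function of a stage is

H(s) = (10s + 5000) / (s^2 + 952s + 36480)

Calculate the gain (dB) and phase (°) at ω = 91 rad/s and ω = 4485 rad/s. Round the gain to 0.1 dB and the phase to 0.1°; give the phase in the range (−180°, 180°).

Substitute s = j91:
Numerator: 10(j91) + 5000 = 5000 + j910
Denominator: (j91)^2 + 952(j91) + 36480 = 28199 + j86632
|N| = √(5000² + 910²) ≈ 5082.1, ∠N ≈ 10.31°
|D| = √(28199² + 86632²) ≈ 91106, ∠D ≈ 71.97°
|H| = 5082.1 / 91106 ≈ 0.055782
Gain = 20 log₁₀(0.055782) ≈ -25.07 dB
∠H = 10.31° − 71.97° = -61.66°

Substitute s = j4485:
Numerator: 10(j4485) + 5000 = 5000 + j44850
Denominator: (j4485)^2 + 952(j4485) + 36480 = -20078745 + j4269720
|N| = √(5000² + 44850²) ≈ 45128, ∠N ≈ 83.64°
|D| = √(20078745² + 4269720²) ≈ 2.0528e+07, ∠D ≈ 167.99°
|H| = 45128 / 2.0528e+07 ≈ 0.0021984
Gain = 20 log₁₀(0.0021984) ≈ -53.16 dB
∠H = 83.64° − 167.99° = -84.35°

ω = 91: -25.1 dB, -61.7°; ω = 4485: -53.2 dB, -84.4°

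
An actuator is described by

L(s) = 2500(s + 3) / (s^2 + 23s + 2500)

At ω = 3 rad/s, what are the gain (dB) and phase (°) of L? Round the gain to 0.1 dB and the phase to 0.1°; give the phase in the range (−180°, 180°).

At s = jω = j3:
zero (s+3): 3 + j3 → |·| = √(3²+3²) = √18 ≈ 4.2426, ∠ = arctan(3/3) ≈ 45.00°
quadratic: (j3)² + 23·j3 + 2500 = 2491 + j69 → |·| ≈ 2492, ∠ ≈ 1.59°
|L| = 2500 · 4.2426 / 2492 ≈ 4.2562
Gain = 20 log₁₀(4.2562) ≈ 12.58 dB
∠L = 45.00° − 1.59° = 43.41°

12.6 dB, 43.4°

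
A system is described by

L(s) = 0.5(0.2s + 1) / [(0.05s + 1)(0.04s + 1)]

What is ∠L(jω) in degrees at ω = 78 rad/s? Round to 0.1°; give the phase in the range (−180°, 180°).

-61.5°

At ω = 78 rad/s:
zero (1 + j78·0.2) = 1 + j15.6 → |·| ≈ 15.632, ∠ ≈ 86.33°
pole (1 + j78·0.05) = 1 + j3.9 → |·| ≈ 4.0262, ∠ ≈ 75.62°
pole (1 + j78·0.04) = 1 + j3.12 → |·| ≈ 3.2763, ∠ ≈ 72.23°
∠L = (86.33°) − (75.62° + 72.23°) = -61.52°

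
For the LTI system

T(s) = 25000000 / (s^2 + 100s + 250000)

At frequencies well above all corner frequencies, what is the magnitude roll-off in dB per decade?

-40 dB/decade

Each pole contributes −20 dB/decade at high frequency; each zero contributes +20 dB/decade.
Net: 0 zero(s) − 2 pole(s) → -40 dB/decade.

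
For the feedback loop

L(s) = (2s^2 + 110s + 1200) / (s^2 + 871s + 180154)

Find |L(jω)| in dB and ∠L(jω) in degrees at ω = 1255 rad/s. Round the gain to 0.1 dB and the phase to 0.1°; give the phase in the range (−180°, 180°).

5.0 dB, 35.6°

Substitute s = j1255:
Numerator: 2(j1255)^2 + 110(j1255) + 1200 = -3148850 + j138050
Denominator: (j1255)^2 + 871(j1255) + 180154 = -1394871 + j1093105
|N| = √(3148850² + 138050²) ≈ 3.1519e+06, ∠N ≈ 177.49°
|D| = √(1394871² + 1093105²) ≈ 1.7722e+06, ∠D ≈ 141.92°
|L| = 3.1519e+06 / 1.7722e+06 ≈ 1.7785
Gain = 20 log₁₀(1.7785) ≈ 5.00 dB
∠L = 177.49° − 141.92° = 35.57°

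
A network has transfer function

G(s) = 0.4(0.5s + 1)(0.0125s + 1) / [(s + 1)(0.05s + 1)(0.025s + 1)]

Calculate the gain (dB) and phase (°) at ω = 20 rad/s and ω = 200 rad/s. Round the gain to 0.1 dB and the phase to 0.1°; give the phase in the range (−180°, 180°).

At ω = 20 rad/s:
zero (1 + j20·0.5) = 1 + j10 → |·| ≈ 10.05, ∠ ≈ 84.29°
zero (1 + j20·0.0125) = 1 + j0.25 → |·| ≈ 1.0308, ∠ ≈ 14.04°
pole (1 + j20·1) = 1 + j20 → |·| ≈ 20.025, ∠ ≈ 87.14°
pole (1 + j20·0.05) = 1 + j1 → |·| ≈ 1.4142, ∠ ≈ 45.00°
pole (1 + j20·0.025) = 1 + j0.5 → |·| ≈ 1.118, ∠ ≈ 26.57°
|G| = 0.4 · 10.05 · 1.0308 / (20.025 · 1.4142 · 1.118) ≈ 0.13088
Gain = 20 log₁₀(0.13088) ≈ -17.66 dB
∠G = (84.29° + 14.04°) − (87.14° + 45.00° + 26.57°) = -60.38°

At ω = 200 rad/s:
zero (1 + j200·0.5) = 1 + j100 → |·| ≈ 100, ∠ ≈ 89.43°
zero (1 + j200·0.0125) = 1 + j2.5 → |·| ≈ 2.6926, ∠ ≈ 68.20°
pole (1 + j200·1) = 1 + j200 → |·| ≈ 200, ∠ ≈ 89.71°
pole (1 + j200·0.05) = 1 + j10 → |·| ≈ 10.05, ∠ ≈ 84.29°
pole (1 + j200·0.025) = 1 + j5 → |·| ≈ 5.099, ∠ ≈ 78.69°
|G| = 0.4 · 100 · 2.6926 / (200 · 10.05 · 5.099) ≈ 0.010509
Gain = 20 log₁₀(0.010509) ≈ -39.57 dB
∠G = (89.43° + 68.20°) − (89.71° + 84.29° + 78.69°) = -95.06°

ω = 20: -17.7 dB, -60.4°; ω = 200: -39.6 dB, -95.1°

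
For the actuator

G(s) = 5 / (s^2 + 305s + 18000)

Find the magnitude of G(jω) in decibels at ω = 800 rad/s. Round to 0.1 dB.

-102.5 dB

Substitute s = j800:
Numerator: 5 = 5 + j0
Denominator: (j800)^2 + 305(j800) + 18000 = -622000 + j244000
|N| = √(5² + 0²) ≈ 5, ∠N ≈ 0.00°
|D| = √(622000² + 244000²) ≈ 6.6815e+05, ∠D ≈ 158.58°
|G| = 5 / 6.6815e+05 ≈ 7.4833e-06
Gain = 20 log₁₀(7.4833e-06) ≈ -102.52 dB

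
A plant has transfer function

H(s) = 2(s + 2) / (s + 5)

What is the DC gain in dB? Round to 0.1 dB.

-1.9 dB

H(0) = 2·2 / (5) = 0.8
20 log₁₀(0.8) ≈ -1.94 dB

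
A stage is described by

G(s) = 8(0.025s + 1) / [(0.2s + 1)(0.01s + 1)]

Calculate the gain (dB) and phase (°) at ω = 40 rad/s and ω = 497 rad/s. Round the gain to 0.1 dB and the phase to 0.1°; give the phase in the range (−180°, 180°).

ω = 40: 2.3 dB, -59.7°; ω = 497: -14.1 dB, -82.6°

At ω = 40 rad/s:
zero (1 + j40·0.025) = 1 + j1 → |·| ≈ 1.4142, ∠ ≈ 45.00°
pole (1 + j40·0.2) = 1 + j8 → |·| ≈ 8.0623, ∠ ≈ 82.87°
pole (1 + j40·0.01) = 1 + j0.4 → |·| ≈ 1.077, ∠ ≈ 21.80°
|G| = 8 · 1.4142 / (8.0623 · 1.077) ≈ 1.3029
Gain = 20 log₁₀(1.3029) ≈ 2.30 dB
∠G = (45.00°) − (82.87° + 21.80°) = -59.67°

At ω = 497 rad/s:
zero (1 + j497·0.025) = 1 + j12.425 → |·| ≈ 12.465, ∠ ≈ 85.40°
pole (1 + j497·0.2) = 1 + j99.4 → |·| ≈ 99.405, ∠ ≈ 89.42°
pole (1 + j497·0.01) = 1 + j4.97 → |·| ≈ 5.0696, ∠ ≈ 78.62°
|G| = 8 · 12.465 / (99.405 · 5.0696) ≈ 0.19788
Gain = 20 log₁₀(0.19788) ≈ -14.07 dB
∠G = (85.40°) − (89.42° + 78.62°) = -82.64°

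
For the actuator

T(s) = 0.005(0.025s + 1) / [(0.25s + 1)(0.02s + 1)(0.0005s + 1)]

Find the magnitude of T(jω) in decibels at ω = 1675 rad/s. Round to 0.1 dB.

At ω = 1675 rad/s:
zero (1 + j1675·0.025) = 1 + j41.875 → |·| ≈ 41.887, ∠ ≈ 88.63°
pole (1 + j1675·0.25) = 1 + j418.75 → |·| ≈ 418.75, ∠ ≈ 89.86°
pole (1 + j1675·0.02) = 1 + j33.5 → |·| ≈ 33.515, ∠ ≈ 88.29°
pole (1 + j1675·0.0005) = 1 + j0.8375 → |·| ≈ 1.3044, ∠ ≈ 39.95°
|T| = 0.005 · 41.887 / (418.75 · 33.515 · 1.3044) ≈ 1.144e-05
Gain = 20 log₁₀(1.144e-05) ≈ -98.83 dB

-98.8 dB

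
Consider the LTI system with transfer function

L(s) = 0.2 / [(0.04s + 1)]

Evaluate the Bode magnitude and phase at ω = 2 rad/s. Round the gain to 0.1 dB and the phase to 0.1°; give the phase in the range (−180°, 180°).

-14.0 dB, -4.6°

At ω = 2 rad/s:
pole (1 + j2·0.04) = 1 + j0.08 → |·| ≈ 1.0032, ∠ ≈ 4.57°
|L| = 0.2 · 1 / (1.0032) ≈ 0.19936
Gain = 20 log₁₀(0.19936) ≈ -14.01 dB
∠L = (0°) − (4.57°) = -4.57°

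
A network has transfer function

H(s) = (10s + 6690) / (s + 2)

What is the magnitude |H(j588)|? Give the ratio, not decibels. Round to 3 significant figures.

15.1

Substitute s = j588:
Numerator: 10(j588) + 6690 = 6690 + j5880
Denominator: (j588) + 2 = 2 + j588
|N| = √(6690² + 5880²) ≈ 8906.8, ∠N ≈ 41.31°
|D| = √(2² + 588²) ≈ 588, ∠D ≈ 89.81°
|H| = 8906.8 / 588 ≈ 15.148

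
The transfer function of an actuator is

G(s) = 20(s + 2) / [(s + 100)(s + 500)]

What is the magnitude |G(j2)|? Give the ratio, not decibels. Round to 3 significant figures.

0.00113

At s = jω = j2:
zero (s+2): 2 + j2 → |·| = √(2²+2²) = √8 ≈ 2.8284, ∠ = arctan(2/2) ≈ 45.00°
pole (s+100): 100 + j2 → |·| = √(100²+2²) = √10004 ≈ 100.02, ∠ = arctan(2/100) ≈ 1.15°
pole (s+500): 500 + j2 → |·| = √(500²+2²) = √250004 ≈ 500, ∠ = arctan(2/500) ≈ 0.23°
|G| = 20 · 2.8284 / 50010 ≈ 0.0011311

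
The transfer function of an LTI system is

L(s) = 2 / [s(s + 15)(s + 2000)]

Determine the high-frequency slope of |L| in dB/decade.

-60 dB/decade

Each pole contributes −20 dB/decade at high frequency; each zero contributes +20 dB/decade.
Net: 0 zero(s) − 3 pole(s) → -60 dB/decade.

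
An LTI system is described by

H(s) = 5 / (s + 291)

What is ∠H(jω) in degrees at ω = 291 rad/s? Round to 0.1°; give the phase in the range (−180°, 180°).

-45.0°

Substitute s = j291:
Numerator: 5 = 5 + j0
Denominator: (j291) + 291 = 291 + j291
|N| = √(5² + 0²) ≈ 5, ∠N ≈ 0.00°
|D| = √(291² + 291²) ≈ 411.54, ∠D ≈ 45.00°
∠H = 0.00° − 45.00° = -45.00°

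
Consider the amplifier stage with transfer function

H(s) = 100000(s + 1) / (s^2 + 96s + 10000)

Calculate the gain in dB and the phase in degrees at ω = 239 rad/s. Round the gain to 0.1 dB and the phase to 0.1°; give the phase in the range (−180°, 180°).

53.2 dB, -64.3°

At s = jω = j239:
zero (s+1): 1 + j239 → |·| = √(1²+239²) = √57122 ≈ 239, ∠ = arctan(239/1) ≈ 89.76°
quadratic: (j239)² + 96·j239 + 10000 = -47121 + j22944 → |·| ≈ 52410, ∠ ≈ 154.04°
|H| = 100000 · 239 / 52410 ≈ 456.02
Gain = 20 log₁₀(456.02) ≈ 53.18 dB
∠H = 89.76° − 154.04° = -64.28°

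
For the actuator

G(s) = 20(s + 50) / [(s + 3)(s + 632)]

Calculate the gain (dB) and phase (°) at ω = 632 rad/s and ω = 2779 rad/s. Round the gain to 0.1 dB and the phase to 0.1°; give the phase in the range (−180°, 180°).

ω = 632: -33.0 dB, -49.3°; ω = 2779: -43.1 dB, -78.2°

At s = jω = j632:
zero (s+50): 50 + j632 → |·| = √(50²+632²) = √401924 ≈ 633.97, ∠ = arctan(632/50) ≈ 85.48°
pole (s+3): 3 + j632 → |·| = √(3²+632²) = √399433 ≈ 632.01, ∠ = arctan(632/3) ≈ 89.73°
pole (s+632): 632 + j632 → |·| = √(632²+632²) = √798848 ≈ 893.78, ∠ = arctan(632/632) ≈ 45.00°
|G| = 20 · 633.97 / 5.6488e+05 ≈ 0.022446
Gain = 20 log₁₀(0.022446) ≈ -32.98 dB
∠G = 85.48° − 134.73° = -49.25°

At s = jω = j2779:
zero (s+50): 50 + j2779 → |·| = √(50²+2779²) = √7725341 ≈ 2779.4, ∠ = arctan(2779/50) ≈ 88.97°
pole (s+3): 3 + j2779 → |·| = √(3²+2779²) = √7722850 ≈ 2779, ∠ = arctan(2779/3) ≈ 89.94°
pole (s+632): 632 + j2779 → |·| = √(632²+2779²) = √8122265 ≈ 2850, ∠ = arctan(2779/632) ≈ 77.19°
|G| = 20 · 2779.4 / 7.9202e+06 ≈ 0.0070185
Gain = 20 log₁₀(0.0070185) ≈ -43.08 dB
∠G = 88.97° − 167.13° = -78.16°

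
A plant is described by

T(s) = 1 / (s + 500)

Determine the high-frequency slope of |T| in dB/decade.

-20 dB/decade

Each pole contributes −20 dB/decade at high frequency; each zero contributes +20 dB/decade.
Net: 0 zero(s) − 1 pole(s) → -20 dB/decade.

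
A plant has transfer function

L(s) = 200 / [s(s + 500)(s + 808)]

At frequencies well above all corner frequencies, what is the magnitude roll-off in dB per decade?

-60 dB/decade

Each pole contributes −20 dB/decade at high frequency; each zero contributes +20 dB/decade.
Net: 0 zero(s) − 3 pole(s) → -60 dB/decade.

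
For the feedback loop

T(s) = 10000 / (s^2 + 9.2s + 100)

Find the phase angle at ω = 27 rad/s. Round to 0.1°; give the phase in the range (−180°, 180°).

-158.5°

At s = jω = j27:
quadratic: (j27)² + 9.2·j27 + 100 = -629 + j248.4 → |·| ≈ 676.27, ∠ ≈ 158.45°
∠T = 0.00° − 158.45° = -158.45°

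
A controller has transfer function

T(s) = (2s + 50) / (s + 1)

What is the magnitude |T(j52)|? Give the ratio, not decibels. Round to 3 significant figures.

Substitute s = j52:
Numerator: 2(j52) + 50 = 50 + j104
Denominator: (j52) + 1 = 1 + j52
|N| = √(50² + 104²) ≈ 115.39, ∠N ≈ 64.32°
|D| = √(1² + 52²) ≈ 52.01, ∠D ≈ 88.90°
|T| = 115.39 / 52.01 ≈ 2.2186

2.22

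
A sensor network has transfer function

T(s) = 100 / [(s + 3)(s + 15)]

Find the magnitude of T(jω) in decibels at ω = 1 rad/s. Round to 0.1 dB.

6.5 dB

At s = jω = j1:
pole (s+3): 3 + j1 → |·| = √(3²+1²) = √10 ≈ 3.1623, ∠ = arctan(1/3) ≈ 18.43°
pole (s+15): 15 + j1 → |·| = √(15²+1²) = √226 ≈ 15.033, ∠ = arctan(1/15) ≈ 3.81°
|T| = 100 / 47.539 ≈ 2.1035
Gain = 20 log₁₀(2.1035) ≈ 6.46 dB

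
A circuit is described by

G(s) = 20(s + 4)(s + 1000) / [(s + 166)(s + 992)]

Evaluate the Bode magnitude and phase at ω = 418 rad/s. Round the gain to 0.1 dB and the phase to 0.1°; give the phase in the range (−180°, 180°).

At s = jω = j418:
zero (s+4): 4 + j418 → |·| = √(4²+418²) = √174740 ≈ 418.02, ∠ = arctan(418/4) ≈ 89.45°
zero (s+1000): 1000 + j418 → |·| = √(1000²+418²) = √1174724 ≈ 1083.8, ∠ = arctan(418/1000) ≈ 22.68°
pole (s+166): 166 + j418 → |·| = √(166²+418²) = √202280 ≈ 449.76, ∠ = arctan(418/166) ≈ 68.34°
pole (s+992): 992 + j418 → |·| = √(992²+418²) = √1158788 ≈ 1076.5, ∠ = arctan(418/992) ≈ 22.85°
|G| = 20 · 4.5305e+05 / 4.8417e+05 ≈ 18.715
Gain = 20 log₁₀(18.715) ≈ 25.44 dB
∠G = 112.13° − 91.19° = 20.94°

25.4 dB, 20.9°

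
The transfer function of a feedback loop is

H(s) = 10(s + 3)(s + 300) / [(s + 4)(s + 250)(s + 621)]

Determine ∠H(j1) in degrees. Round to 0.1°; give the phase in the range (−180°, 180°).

At s = jω = j1:
zero (s+3): 3 + j1 → |·| = √(3²+1²) = √10 ≈ 3.1623, ∠ = arctan(1/3) ≈ 18.43°
zero (s+300): 300 + j1 → |·| = √(300²+1²) = √90001 ≈ 300, ∠ = arctan(1/300) ≈ 0.19°
pole (s+4): 4 + j1 → |·| = √(4²+1²) = √17 ≈ 4.1231, ∠ = arctan(1/4) ≈ 14.04°
pole (s+250): 250 + j1 → |·| = √(250²+1²) = √62501 ≈ 250, ∠ = arctan(1/250) ≈ 0.23°
pole (s+621): 621 + j1 → |·| = √(621²+1²) = √385642 ≈ 621, ∠ = arctan(1/621) ≈ 0.09°
∠H = 18.62° − 14.36° = 4.26°

4.3°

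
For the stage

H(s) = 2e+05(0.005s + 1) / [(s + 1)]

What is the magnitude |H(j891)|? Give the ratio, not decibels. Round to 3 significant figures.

1.02e+03

At ω = 891 rad/s:
zero (1 + j891·0.005) = 1 + j4.455 → |·| ≈ 4.5659, ∠ ≈ 77.35°
pole (1 + j891·1) = 1 + j891 → |·| ≈ 891, ∠ ≈ 89.94°
|H| = 2e+05 · 4.5659 / (891) ≈ 1024.9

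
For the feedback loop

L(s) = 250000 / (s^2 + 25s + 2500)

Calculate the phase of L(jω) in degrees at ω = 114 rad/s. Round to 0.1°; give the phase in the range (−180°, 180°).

At s = jω = j114:
quadratic: (j114)² + 25·j114 + 2500 = -10496 + j2850 → |·| ≈ 10876, ∠ ≈ 164.81°
∠L = 0.00° − 164.81° = -164.81°

-164.8°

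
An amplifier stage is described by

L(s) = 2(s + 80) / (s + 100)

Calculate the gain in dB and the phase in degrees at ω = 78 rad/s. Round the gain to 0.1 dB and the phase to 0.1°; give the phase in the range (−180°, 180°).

4.9 dB, 6.3°

At s = jω = j78:
zero (s+80): 80 + j78 → |·| = √(80²+78²) = √12484 ≈ 111.73, ∠ = arctan(78/80) ≈ 44.27°
pole (s+100): 100 + j78 → |·| = √(100²+78²) = √16084 ≈ 126.82, ∠ = arctan(78/100) ≈ 37.95°
|L| = 2 · 111.73 / 126.82 ≈ 1.762
Gain = 20 log₁₀(1.762) ≈ 4.92 dB
∠L = 44.27° − 37.95° = 6.32°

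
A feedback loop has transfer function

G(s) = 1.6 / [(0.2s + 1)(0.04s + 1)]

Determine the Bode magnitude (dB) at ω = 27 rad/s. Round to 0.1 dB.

-14.1 dB

At ω = 27 rad/s:
pole (1 + j27·0.2) = 1 + j5.4 → |·| ≈ 5.4918, ∠ ≈ 79.51°
pole (1 + j27·0.04) = 1 + j1.08 → |·| ≈ 1.4719, ∠ ≈ 47.20°
|G| = 1.6 · 1 / (5.4918 · 1.4719) ≈ 0.19794
Gain = 20 log₁₀(0.19794) ≈ -14.07 dB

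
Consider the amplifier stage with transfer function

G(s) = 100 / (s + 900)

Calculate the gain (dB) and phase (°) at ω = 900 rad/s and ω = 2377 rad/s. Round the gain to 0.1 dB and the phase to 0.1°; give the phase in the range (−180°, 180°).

Substitute s = j900:
Numerator: 100 = 100 + j0
Denominator: (j900) + 900 = 900 + j900
|N| = √(100² + 0²) ≈ 100, ∠N ≈ 0.00°
|D| = √(900² + 900²) ≈ 1272.8, ∠D ≈ 45.00°
|G| = 100 / 1272.8 ≈ 0.078567
Gain = 20 log₁₀(0.078567) ≈ -22.10 dB
∠G = 0.00° − 45.00° = -45.00°

Substitute s = j2377:
Numerator: 100 = 100 + j0
Denominator: (j2377) + 900 = 900 + j2377
|N| = √(100² + 0²) ≈ 100, ∠N ≈ 0.00°
|D| = √(900² + 2377²) ≈ 2541.7, ∠D ≈ 69.26°
|G| = 100 / 2541.7 ≈ 0.039344
Gain = 20 log₁₀(0.039344) ≈ -28.10 dB
∠G = 0.00° − 69.26° = -69.26°

ω = 900: -22.1 dB, -45.0°; ω = 2377: -28.1 dB, -69.3°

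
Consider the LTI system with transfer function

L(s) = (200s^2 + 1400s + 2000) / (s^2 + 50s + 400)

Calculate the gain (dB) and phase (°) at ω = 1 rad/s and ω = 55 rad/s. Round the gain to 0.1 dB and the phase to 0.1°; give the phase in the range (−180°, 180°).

ω = 1: 15.1 dB, 30.7°; ω = 55: 44.1 dB, 39.1°

Substitute s = j1:
Numerator: 200(j1)^2 + 1400(j1) + 2000 = 1800 + j1400
Denominator: (j1)^2 + 50(j1) + 400 = 399 + j50
|N| = √(1800² + 1400²) ≈ 2280.4, ∠N ≈ 37.87°
|D| = √(399² + 50²) ≈ 402.12, ∠D ≈ 7.14°
|L| = 2280.4 / 402.12 ≈ 5.6709
Gain = 20 log₁₀(5.6709) ≈ 15.07 dB
∠L = 37.87° − 7.14° = 30.73°

Substitute s = j55:
Numerator: 200(j55)^2 + 1400(j55) + 2000 = -603000 + j77000
Denominator: (j55)^2 + 50(j55) + 400 = -2625 + j2750
|N| = √(603000² + 77000²) ≈ 6.079e+05, ∠N ≈ 172.72°
|D| = √(2625² + 2750²) ≈ 3801.7, ∠D ≈ 133.67°
|L| = 6.079e+05 / 3801.7 ≈ 159.9
Gain = 20 log₁₀(159.9) ≈ 44.08 dB
∠L = 172.72° − 133.67° = 39.05°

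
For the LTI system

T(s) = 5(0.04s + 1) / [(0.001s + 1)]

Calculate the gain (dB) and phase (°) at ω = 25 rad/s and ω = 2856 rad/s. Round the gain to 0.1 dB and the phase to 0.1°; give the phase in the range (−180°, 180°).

At ω = 25 rad/s:
zero (1 + j25·0.04) = 1 + j1 → |·| ≈ 1.4142, ∠ ≈ 45.00°
pole (1 + j25·0.001) = 1 + j0.025 → |·| ≈ 1.0003, ∠ ≈ 1.43°
|T| = 5 · 1.4142 / (1.0003) ≈ 7.0689
Gain = 20 log₁₀(7.0689) ≈ 16.99 dB
∠T = (45.00°) − (1.43°) = 43.57°

At ω = 2856 rad/s:
zero (1 + j2856·0.04) = 1 + j114.24 → |·| ≈ 114.24, ∠ ≈ 89.50°
pole (1 + j2856·0.001) = 1 + j2.856 → |·| ≈ 3.026, ∠ ≈ 70.70°
|T| = 5 · 114.24 / (3.026) ≈ 188.76
Gain = 20 log₁₀(188.76) ≈ 45.52 dB
∠T = (89.50°) − (70.70°) = 18.80°

ω = 25: 17.0 dB, 43.6°; ω = 2856: 45.5 dB, 18.8°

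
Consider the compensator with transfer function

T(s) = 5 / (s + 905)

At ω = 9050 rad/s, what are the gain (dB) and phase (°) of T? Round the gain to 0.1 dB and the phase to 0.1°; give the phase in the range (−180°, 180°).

-65.2 dB, -84.3°

At s = jω = j9050:
pole (s+905): 905 + j9050 → |·| = √(905²+9050²) = √82721525 ≈ 9095.1, ∠ = arctan(9050/905) ≈ 84.29°
|T| = 5 / 9095.1 ≈ 0.00054975
Gain = 20 log₁₀(0.00054975) ≈ -65.20 dB
∠T = 0.00° − 84.29° = -84.29°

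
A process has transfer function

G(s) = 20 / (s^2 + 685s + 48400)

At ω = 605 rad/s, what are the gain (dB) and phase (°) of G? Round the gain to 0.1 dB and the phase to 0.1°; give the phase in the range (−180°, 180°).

Substitute s = j605:
Numerator: 20 = 20 + j0
Denominator: (j605)^2 + 685(j605) + 48400 = -317625 + j414425
|N| = √(20² + 0²) ≈ 20, ∠N ≈ 0.00°
|D| = √(317625² + 414425²) ≈ 5.2214e+05, ∠D ≈ 127.47°
|G| = 20 / 5.2214e+05 ≈ 3.8304e-05
Gain = 20 log₁₀(3.8304e-05) ≈ -88.34 dB
∠G = 0.00° − 127.47° = -127.47°

-88.3 dB, -127.5°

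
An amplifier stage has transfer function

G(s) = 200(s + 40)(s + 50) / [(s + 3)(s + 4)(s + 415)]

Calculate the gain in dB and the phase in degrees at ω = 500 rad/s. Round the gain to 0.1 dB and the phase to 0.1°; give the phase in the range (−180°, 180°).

At s = jω = j500:
zero (s+40): 40 + j500 → |·| = √(40²+500²) = √251600 ≈ 501.6, ∠ = arctan(500/40) ≈ 85.43°
zero (s+50): 50 + j500 → |·| = √(50²+500²) = √252500 ≈ 502.49, ∠ = arctan(500/50) ≈ 84.29°
pole (s+3): 3 + j500 → |·| = √(3²+500²) = √250009 ≈ 500.01, ∠ = arctan(500/3) ≈ 89.66°
pole (s+4): 4 + j500 → |·| = √(4²+500²) = √250016 ≈ 500.02, ∠ = arctan(500/4) ≈ 89.54°
pole (s+415): 415 + j500 → |·| = √(415²+500²) = √422225 ≈ 649.79, ∠ = arctan(500/415) ≈ 50.31°
|G| = 200 · 2.5205e+05 / 1.6246e+08 ≈ 0.31029
Gain = 20 log₁₀(0.31029) ≈ -10.16 dB
∠G = 169.72° − 229.51° = -59.79°

-10.2 dB, -59.8°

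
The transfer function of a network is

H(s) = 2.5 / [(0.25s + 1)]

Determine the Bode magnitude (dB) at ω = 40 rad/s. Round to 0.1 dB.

At ω = 40 rad/s:
pole (1 + j40·0.25) = 1 + j10 → |·| ≈ 10.05, ∠ ≈ 84.29°
|H| = 2.5 · 1 / (10.05) ≈ 0.24876
Gain = 20 log₁₀(0.24876) ≈ -12.08 dB

-12.1 dB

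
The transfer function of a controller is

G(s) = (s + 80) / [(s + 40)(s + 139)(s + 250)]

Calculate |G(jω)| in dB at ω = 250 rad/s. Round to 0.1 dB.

-99.8 dB

At s = jω = j250:
zero (s+80): 80 + j250 → |·| = √(80²+250²) = √68900 ≈ 262.49, ∠ = arctan(250/80) ≈ 72.26°
pole (s+40): 40 + j250 → |·| = √(40²+250²) = √64100 ≈ 253.18, ∠ = arctan(250/40) ≈ 80.91°
pole (s+139): 139 + j250 → |·| = √(139²+250²) = √81821 ≈ 286.04, ∠ = arctan(250/139) ≈ 60.93°
pole (s+250): 250 + j250 → |·| = √(250²+250²) = √125000 ≈ 353.55, ∠ = arctan(250/250) ≈ 45.00°
|G| = 1 · 262.49 / 2.5604e+07 ≈ 1.0252e-05
Gain = 20 log₁₀(1.0252e-05) ≈ -99.78 dB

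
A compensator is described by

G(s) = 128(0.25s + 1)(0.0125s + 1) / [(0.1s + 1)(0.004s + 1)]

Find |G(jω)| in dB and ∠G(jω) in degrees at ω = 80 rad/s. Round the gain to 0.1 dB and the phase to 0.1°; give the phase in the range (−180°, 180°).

At ω = 80 rad/s:
zero (1 + j80·0.25) = 1 + j20 → |·| ≈ 20.025, ∠ ≈ 87.14°
zero (1 + j80·0.0125) = 1 + j1 → |·| ≈ 1.4142, ∠ ≈ 45.00°
pole (1 + j80·0.1) = 1 + j8 → |·| ≈ 8.0623, ∠ ≈ 82.87°
pole (1 + j80·0.004) = 1 + j0.32 → |·| ≈ 1.05, ∠ ≈ 17.74°
|G| = 128 · 20.025 · 1.4142 / (8.0623 · 1.05) ≈ 428.2
Gain = 20 log₁₀(428.2) ≈ 52.63 dB
∠G = (87.14° + 45.00°) − (82.87° + 17.74°) = 31.53°

52.6 dB, 31.5°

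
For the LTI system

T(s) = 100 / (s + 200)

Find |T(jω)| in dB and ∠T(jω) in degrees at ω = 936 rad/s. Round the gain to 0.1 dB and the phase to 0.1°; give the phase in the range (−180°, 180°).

-19.6 dB, -77.9°

Substitute s = j936:
Numerator: 100 = 100 + j0
Denominator: (j936) + 200 = 200 + j936
|N| = √(100² + 0²) ≈ 100, ∠N ≈ 0.00°
|D| = √(200² + 936²) ≈ 957.13, ∠D ≈ 77.94°
|T| = 100 / 957.13 ≈ 0.10448
Gain = 20 log₁₀(0.10448) ≈ -19.62 dB
∠T = 0.00° − 77.94° = -77.94°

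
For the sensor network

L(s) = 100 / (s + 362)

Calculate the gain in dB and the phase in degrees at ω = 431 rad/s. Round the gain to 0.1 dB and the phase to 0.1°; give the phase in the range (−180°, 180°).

-15.0 dB, -50.0°

At s = jω = j431:
pole (s+362): 362 + j431 → |·| = √(362²+431²) = √316805 ≈ 562.85, ∠ = arctan(431/362) ≈ 49.97°
|L| = 100 / 562.85 ≈ 0.17767
Gain = 20 log₁₀(0.17767) ≈ -15.01 dB
∠L = 0.00° − 49.97° = -49.97°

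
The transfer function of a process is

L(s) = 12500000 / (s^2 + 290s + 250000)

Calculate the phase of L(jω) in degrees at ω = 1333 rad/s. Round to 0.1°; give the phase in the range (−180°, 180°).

-165.8°

At s = jω = j1333:
quadratic: (j1333)² + 290·j1333 + 250000 = -1526889 + j386570 → |·| ≈ 1.5751e+06, ∠ ≈ 165.79°
∠L = 0.00° − 165.79° = -165.79°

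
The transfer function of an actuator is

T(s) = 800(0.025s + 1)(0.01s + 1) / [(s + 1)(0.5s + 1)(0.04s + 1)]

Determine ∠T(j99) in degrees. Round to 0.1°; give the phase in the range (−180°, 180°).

-141.4°

At ω = 99 rad/s:
zero (1 + j99·0.025) = 1 + j2.475 → |·| ≈ 2.6694, ∠ ≈ 68.00°
zero (1 + j99·0.01) = 1 + j0.99 → |·| ≈ 1.4072, ∠ ≈ 44.71°
pole (1 + j99·1) = 1 + j99 → |·| ≈ 99.005, ∠ ≈ 89.42°
pole (1 + j99·0.5) = 1 + j49.5 → |·| ≈ 49.51, ∠ ≈ 88.84°
pole (1 + j99·0.04) = 1 + j3.96 → |·| ≈ 4.0843, ∠ ≈ 75.83°
∠T = (68.00° + 44.71°) − (89.42° + 88.84° + 75.83°) = -141.38°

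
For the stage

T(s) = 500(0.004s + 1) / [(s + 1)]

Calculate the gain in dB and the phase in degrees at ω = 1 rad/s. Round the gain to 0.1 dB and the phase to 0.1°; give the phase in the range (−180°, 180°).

At ω = 1 rad/s:
zero (1 + j1·0.004) = 1 + j0.004 → |·| ≈ 1, ∠ ≈ 0.23°
pole (1 + j1·1) = 1 + j1 → |·| ≈ 1.4142, ∠ ≈ 45.00°
|T| = 500 · 1 / (1.4142) ≈ 353.56
Gain = 20 log₁₀(353.56) ≈ 50.97 dB
∠T = (0.23°) − (45.00°) = -44.77°

51.0 dB, -44.8°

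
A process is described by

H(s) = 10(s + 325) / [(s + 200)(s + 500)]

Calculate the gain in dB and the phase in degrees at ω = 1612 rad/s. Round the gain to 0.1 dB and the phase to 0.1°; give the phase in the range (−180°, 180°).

At s = jω = j1612:
zero (s+325): 325 + j1612 → |·| = √(325²+1612²) = √2704169 ≈ 1644.4, ∠ = arctan(1612/325) ≈ 78.60°
pole (s+200): 200 + j1612 → |·| = √(200²+1612²) = √2638544 ≈ 1624.4, ∠ = arctan(1612/200) ≈ 82.93°
pole (s+500): 500 + j1612 → |·| = √(500²+1612²) = √2848544 ≈ 1687.8, ∠ = arctan(1612/500) ≈ 72.77°
|H| = 10 · 1644.4 / 2.7417e+06 ≈ 0.0059977
Gain = 20 log₁₀(0.0059977) ≈ -44.44 dB
∠H = 78.60° − 155.70° = -77.10°

-44.4 dB, -77.1°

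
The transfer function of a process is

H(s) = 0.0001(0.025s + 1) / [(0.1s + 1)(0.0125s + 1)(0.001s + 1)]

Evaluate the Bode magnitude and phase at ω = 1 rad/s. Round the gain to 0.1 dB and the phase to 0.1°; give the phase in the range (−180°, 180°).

At ω = 1 rad/s:
zero (1 + j1·0.025) = 1 + j0.025 → |·| ≈ 1.0003, ∠ ≈ 1.43°
pole (1 + j1·0.1) = 1 + j0.1 → |·| ≈ 1.005, ∠ ≈ 5.71°
pole (1 + j1·0.0125) = 1 + j0.0125 → |·| ≈ 1.0001, ∠ ≈ 0.72°
pole (1 + j1·0.001) = 1 + j0.001 → |·| ≈ 1, ∠ ≈ 0.06°
|H| = 0.0001 · 1.0003 / (1.005 · 1.0001 · 1) ≈ 9.9522e-05
Gain = 20 log₁₀(9.9522e-05) ≈ -80.04 dB
∠H = (1.43°) − (5.71° + 0.72° + 0.06°) = -5.06°

-80.0 dB, -5.1°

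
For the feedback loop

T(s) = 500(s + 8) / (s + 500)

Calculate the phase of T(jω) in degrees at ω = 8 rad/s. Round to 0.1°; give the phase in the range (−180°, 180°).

At s = jω = j8:
zero (s+8): 8 + j8 → |·| = √(8²+8²) = √128 ≈ 11.314, ∠ = arctan(8/8) ≈ 45.00°
pole (s+500): 500 + j8 → |·| = √(500²+8²) = √250064 ≈ 500.06, ∠ = arctan(8/500) ≈ 0.92°
∠T = 45.00° − 0.92° = 44.08°

44.1°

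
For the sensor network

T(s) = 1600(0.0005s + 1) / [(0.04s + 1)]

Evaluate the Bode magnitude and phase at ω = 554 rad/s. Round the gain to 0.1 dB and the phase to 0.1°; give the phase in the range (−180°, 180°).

At ω = 554 rad/s:
zero (1 + j554·0.0005) = 1 + j0.277 → |·| ≈ 1.0377, ∠ ≈ 15.48°
pole (1 + j554·0.04) = 1 + j22.16 → |·| ≈ 22.183, ∠ ≈ 87.42°
|T| = 1600 · 1.0377 / (22.183) ≈ 74.847
Gain = 20 log₁₀(74.847) ≈ 37.48 dB
∠T = (15.48°) − (87.42°) = -71.94°

37.5 dB, -71.9°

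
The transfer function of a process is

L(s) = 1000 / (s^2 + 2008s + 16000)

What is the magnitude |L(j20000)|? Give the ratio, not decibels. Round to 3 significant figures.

2.49e-06

Substitute s = j20000:
Numerator: 1000 = 1000 + j0
Denominator: (j20000)^2 + 2008(j20000) + 16000 = -399984000 + j40160000
|N| = √(1000² + 0²) ≈ 1000, ∠N ≈ 0.00°
|D| = √(399984000² + 40160000²) ≈ 4.02e+08, ∠D ≈ 174.27°
|L| = 1000 / 4.02e+08 ≈ 2.4876e-06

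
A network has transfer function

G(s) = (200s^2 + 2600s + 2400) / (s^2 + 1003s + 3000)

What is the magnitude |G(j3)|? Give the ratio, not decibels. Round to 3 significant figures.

1.84

Substitute s = j3:
Numerator: 200(j3)^2 + 2600(j3) + 2400 = 600 + j7800
Denominator: (j3)^2 + 1003(j3) + 3000 = 2991 + j3009
|N| = √(600² + 7800²) ≈ 7823, ∠N ≈ 85.60°
|D| = √(2991² + 3009²) ≈ 4242.7, ∠D ≈ 45.17°
|G| = 7823 / 4242.7 ≈ 1.8439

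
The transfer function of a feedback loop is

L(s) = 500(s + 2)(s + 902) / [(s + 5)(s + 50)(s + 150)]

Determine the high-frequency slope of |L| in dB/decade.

-20 dB/decade

Each pole contributes −20 dB/decade at high frequency; each zero contributes +20 dB/decade.
Net: 2 zero(s) − 3 pole(s) → -20 dB/decade.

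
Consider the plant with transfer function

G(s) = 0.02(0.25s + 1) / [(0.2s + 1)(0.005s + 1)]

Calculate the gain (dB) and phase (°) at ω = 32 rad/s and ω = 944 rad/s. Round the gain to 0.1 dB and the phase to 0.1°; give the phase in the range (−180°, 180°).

At ω = 32 rad/s:
zero (1 + j32·0.25) = 1 + j8 → |·| ≈ 8.0623, ∠ ≈ 82.87°
pole (1 + j32·0.2) = 1 + j6.4 → |·| ≈ 6.4777, ∠ ≈ 81.12°
pole (1 + j32·0.005) = 1 + j0.16 → |·| ≈ 1.0127, ∠ ≈ 9.09°
|G| = 0.02 · 8.0623 / (6.4777 · 1.0127) ≈ 0.02458
Gain = 20 log₁₀(0.02458) ≈ -32.19 dB
∠G = (82.87°) − (81.12° + 9.09°) = -7.34°

At ω = 944 rad/s:
zero (1 + j944·0.25) = 1 + j236 → |·| ≈ 236, ∠ ≈ 89.76°
pole (1 + j944·0.2) = 1 + j188.8 → |·| ≈ 188.8, ∠ ≈ 89.70°
pole (1 + j944·0.005) = 1 + j4.72 → |·| ≈ 4.8248, ∠ ≈ 78.04°
|G| = 0.02 · 236 / (188.8 · 4.8248) ≈ 0.0051816
Gain = 20 log₁₀(0.0051816) ≈ -45.71 dB
∠G = (89.76°) − (89.70° + 78.04°) = -77.98°

ω = 32: -32.2 dB, -7.3°; ω = 944: -45.7 dB, -78.0°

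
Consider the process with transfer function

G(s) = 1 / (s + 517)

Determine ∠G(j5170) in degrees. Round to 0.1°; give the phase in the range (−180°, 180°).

At s = jω = j5170:
pole (s+517): 517 + j5170 → |·| = √(517²+5170²) = √26996189 ≈ 5195.8, ∠ = arctan(5170/517) ≈ 84.29°
∠G = 0.00° − 84.29° = -84.29°

-84.3°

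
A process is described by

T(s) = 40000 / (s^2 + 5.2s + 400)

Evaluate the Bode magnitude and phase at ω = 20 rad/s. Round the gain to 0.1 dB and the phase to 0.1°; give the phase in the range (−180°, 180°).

51.7 dB, -90.0°

At s = jω = j20:
quadratic: (j20)² + 5.2·j20 + 400 = 0 + j104 → |·| ≈ 104, ∠ ≈ 90.00°
|T| = 40000 / 104 ≈ 384.62
Gain = 20 log₁₀(384.62) ≈ 51.70 dB
∠T = 0.00° − 90.00° = -90.00°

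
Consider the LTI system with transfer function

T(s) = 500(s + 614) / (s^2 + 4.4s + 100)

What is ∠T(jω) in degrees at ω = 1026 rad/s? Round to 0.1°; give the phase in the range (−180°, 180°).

-120.7°

At s = jω = j1026:
zero (s+614): 614 + j1026 → |·| = √(614²+1026²) = √1429672 ≈ 1195.7, ∠ = arctan(1026/614) ≈ 59.10°
quadratic: (j1026)² + 4.4·j1026 + 100 = -1052576 + j4514.4 → |·| ≈ 1.0526e+06, ∠ ≈ 179.75°
∠T = 59.10° − 179.75° = -120.65°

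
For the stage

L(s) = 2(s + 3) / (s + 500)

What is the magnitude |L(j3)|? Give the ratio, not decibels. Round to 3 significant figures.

At s = jω = j3:
zero (s+3): 3 + j3 → |·| = √(3²+3²) = √18 ≈ 4.2426, ∠ = arctan(3/3) ≈ 45.00°
pole (s+500): 500 + j3 → |·| = √(500²+3²) = √250009 ≈ 500.01, ∠ = arctan(3/500) ≈ 0.34°
|L| = 2 · 4.2426 / 500.01 ≈ 0.01697

0.0170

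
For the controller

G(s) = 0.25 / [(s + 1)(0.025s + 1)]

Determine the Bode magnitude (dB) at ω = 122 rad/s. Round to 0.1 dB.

-63.9 dB

At ω = 122 rad/s:
pole (1 + j122·1) = 1 + j122 → |·| ≈ 122, ∠ ≈ 89.53°
pole (1 + j122·0.025) = 1 + j3.05 → |·| ≈ 3.2098, ∠ ≈ 71.85°
|G| = 0.25 · 1 / (122 · 3.2098) ≈ 0.00063841
Gain = 20 log₁₀(0.00063841) ≈ -63.90 dB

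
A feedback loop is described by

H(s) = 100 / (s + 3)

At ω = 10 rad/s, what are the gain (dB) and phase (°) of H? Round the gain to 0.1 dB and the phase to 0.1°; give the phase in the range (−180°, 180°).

19.6 dB, -73.3°

At s = jω = j10:
pole (s+3): 3 + j10 → |·| = √(3²+10²) = √109 ≈ 10.44, ∠ = arctan(10/3) ≈ 73.30°
|H| = 100 / 10.44 ≈ 9.5785
Gain = 20 log₁₀(9.5785) ≈ 19.63 dB
∠H = 0.00° − 73.30° = -73.30°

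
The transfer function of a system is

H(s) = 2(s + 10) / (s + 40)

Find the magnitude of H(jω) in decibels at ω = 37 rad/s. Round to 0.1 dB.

At s = jω = j37:
zero (s+10): 10 + j37 → |·| = √(10²+37²) = √1469 ≈ 38.328, ∠ = arctan(37/10) ≈ 74.88°
pole (s+40): 40 + j37 → |·| = √(40²+37²) = √2969 ≈ 54.489, ∠ = arctan(37/40) ≈ 42.77°
|H| = 2 · 38.328 / 54.489 ≈ 1.4068
Gain = 20 log₁₀(1.4068) ≈ 2.96 dB

3.0 dB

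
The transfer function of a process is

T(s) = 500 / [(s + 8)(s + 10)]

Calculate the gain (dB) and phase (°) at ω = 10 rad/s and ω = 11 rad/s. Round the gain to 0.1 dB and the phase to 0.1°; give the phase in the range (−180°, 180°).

At s = jω = j10:
pole (s+8): 8 + j10 → |·| = √(8²+10²) = √164 ≈ 12.806, ∠ = arctan(10/8) ≈ 51.34°
pole (s+10): 10 + j10 → |·| = √(10²+10²) = √200 ≈ 14.142, ∠ = arctan(10/10) ≈ 45.00°
|T| = 500 / 181.1 ≈ 2.7609
Gain = 20 log₁₀(2.7609) ≈ 8.82 dB
∠T = 0.00° − 96.34° = -96.34°

At s = jω = j11:
pole (s+8): 8 + j11 → |·| = √(8²+11²) = √185 ≈ 13.601, ∠ = arctan(11/8) ≈ 53.97°
pole (s+10): 10 + j11 → |·| = √(10²+11²) = √221 ≈ 14.866, ∠ = arctan(11/10) ≈ 47.73°
|T| = 500 / 202.19 ≈ 2.4729
Gain = 20 log₁₀(2.4729) ≈ 7.86 dB
∠T = 0.00° − 101.70° = -101.70°

ω = 10: 8.8 dB, -96.3°; ω = 11: 7.9 dB, -101.7°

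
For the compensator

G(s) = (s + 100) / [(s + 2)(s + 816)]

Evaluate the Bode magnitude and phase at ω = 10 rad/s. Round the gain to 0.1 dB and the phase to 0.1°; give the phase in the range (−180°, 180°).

At s = jω = j10:
zero (s+100): 100 + j10 → |·| = √(100²+10²) = √10100 ≈ 100.5, ∠ = arctan(10/100) ≈ 5.71°
pole (s+2): 2 + j10 → |·| = √(2²+10²) = √104 ≈ 10.198, ∠ = arctan(10/2) ≈ 78.69°
pole (s+816): 816 + j10 → |·| = √(816²+10²) = √665956 ≈ 816.06, ∠ = arctan(10/816) ≈ 0.70°
|G| = 1 · 100.5 / 8322.2 ≈ 0.012076
Gain = 20 log₁₀(0.012076) ≈ -38.36 dB
∠G = 5.71° − 79.39° = -73.68°

-38.4 dB, -73.7°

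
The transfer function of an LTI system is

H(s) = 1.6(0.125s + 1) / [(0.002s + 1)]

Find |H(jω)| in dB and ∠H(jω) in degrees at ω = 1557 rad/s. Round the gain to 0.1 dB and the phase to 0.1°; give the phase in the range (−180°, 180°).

39.6 dB, 17.5°

At ω = 1557 rad/s:
zero (1 + j1557·0.125) = 1 + j194.625 → |·| ≈ 194.63, ∠ ≈ 89.71°
pole (1 + j1557·0.002) = 1 + j3.114 → |·| ≈ 3.2706, ∠ ≈ 72.20°
|H| = 1.6 · 194.63 / (3.2706) ≈ 95.214
Gain = 20 log₁₀(95.214) ≈ 39.57 dB
∠H = (89.71°) − (72.20°) = 17.51°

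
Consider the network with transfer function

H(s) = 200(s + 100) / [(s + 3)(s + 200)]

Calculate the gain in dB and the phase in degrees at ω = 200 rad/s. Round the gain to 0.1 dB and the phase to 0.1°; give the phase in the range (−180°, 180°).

-2.0 dB, -70.7°

At s = jω = j200:
zero (s+100): 100 + j200 → |·| = √(100²+200²) = √50000 ≈ 223.61, ∠ = arctan(200/100) ≈ 63.43°
pole (s+3): 3 + j200 → |·| = √(3²+200²) = √40009 ≈ 200.02, ∠ = arctan(200/3) ≈ 89.14°
pole (s+200): 200 + j200 → |·| = √(200²+200²) = √80000 ≈ 282.84, ∠ = arctan(200/200) ≈ 45.00°
|H| = 200 · 223.61 / 56574 ≈ 0.7905
Gain = 20 log₁₀(0.7905) ≈ -2.04 dB
∠H = 63.43° − 134.14° = -70.71°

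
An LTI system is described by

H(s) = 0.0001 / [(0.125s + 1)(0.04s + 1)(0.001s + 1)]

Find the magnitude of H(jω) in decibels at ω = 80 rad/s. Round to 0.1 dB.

At ω = 80 rad/s:
pole (1 + j80·0.125) = 1 + j10 → |·| ≈ 10.05, ∠ ≈ 84.29°
pole (1 + j80·0.04) = 1 + j3.2 → |·| ≈ 3.3526, ∠ ≈ 72.65°
pole (1 + j80·0.001) = 1 + j0.08 → |·| ≈ 1.0032, ∠ ≈ 4.57°
|H| = 0.0001 · 1 / (10.05 · 3.3526 · 1.0032) ≈ 2.9585e-06
Gain = 20 log₁₀(2.9585e-06) ≈ -110.58 dB

-110.6 dB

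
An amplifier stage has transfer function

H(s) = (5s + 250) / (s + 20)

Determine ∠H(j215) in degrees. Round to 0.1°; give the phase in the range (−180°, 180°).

-7.8°

Substitute s = j215:
Numerator: 5(j215) + 250 = 250 + j1075
Denominator: (j215) + 20 = 20 + j215
|N| = √(250² + 1075²) ≈ 1103.7, ∠N ≈ 76.91°
|D| = √(20² + 215²) ≈ 215.93, ∠D ≈ 84.69°
∠H = 76.91° − 84.69° = -7.78°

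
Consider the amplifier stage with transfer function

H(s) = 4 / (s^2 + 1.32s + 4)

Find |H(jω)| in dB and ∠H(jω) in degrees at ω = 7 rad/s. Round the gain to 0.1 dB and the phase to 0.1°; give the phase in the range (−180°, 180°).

At s = jω = j7:
quadratic: (j7)² + 1.32·j7 + 4 = -45 + j9.24 → |·| ≈ 45.939, ∠ ≈ 168.40°
|H| = 4 / 45.939 ≈ 0.087072
Gain = 20 log₁₀(0.087072) ≈ -21.20 dB
∠H = 0.00° − 168.40° = -168.40°

-21.2 dB, -168.4°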